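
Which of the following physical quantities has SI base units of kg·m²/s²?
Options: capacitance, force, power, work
Checking the SI base units of each option:
  capacitance (C = Q/V): s⁴·A²/(kg·m²)  ✗
  force (F = ma): kg·m/s²  ✗
  power (P = W/t): kg·m²/s³  ✗
  work (W = Fd): kg·m²/s²  ✓ matches

Only work has units kg·m²/s².

Answer: work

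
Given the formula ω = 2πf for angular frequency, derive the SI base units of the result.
Units of each symbol in ω = 2πf:
  f (frequency): 1/s
  The factor 2π is dimensionless.

Multiplying the contributions: [1/s]
Adding exponents of each base unit: s: -1
SI base units of angular frequency: 1/s

Answer: 1/s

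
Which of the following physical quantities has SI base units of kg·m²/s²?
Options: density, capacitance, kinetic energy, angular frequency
Checking the SI base units of each option:
  density (ρ = m/V): kg/m³  ✗
  capacitance (C = Q/V): s⁴·A²/(kg·m²)  ✗
  kinetic energy (E = ½mv²): kg·m²/s²  ✓ matches
  angular frequency (ω = 2πf): 1/s  ✗

Only kinetic energy has units kg·m²/s².

Answer: kinetic energy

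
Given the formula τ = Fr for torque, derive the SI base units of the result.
Units of each symbol in τ = Fr:
  F (force): kg·m/s²
  r (lever arm): m

Multiplying the contributions: [kg·m/s²] · [m]
Adding exponents of each base unit: kg: 1, m: 2, s: -2
SI base units of torque: kg·m²/s²

Answer: kg·m²/s²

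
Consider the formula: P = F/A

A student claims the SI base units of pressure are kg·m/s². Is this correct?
Units of each symbol in P = F/A:
  F (force): kg·m/s²
  A (area): m²  → in the denominator, contributes 1/m²

Multiplying the contributions: [kg·m/s²] · [1/m²]
Adding exponents of each base unit: kg: 1, m: -1, s: -2
SI base units of pressure: kg/(m·s²)

The claimed units kg·m/s² (exponents kg: 1, m: 1, s: -2) do not match the derived units kg/(m·s²) (exponents kg: 1, m: -1, s: -2), so the claim is incorrect.

Answer: No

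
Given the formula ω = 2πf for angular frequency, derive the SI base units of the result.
Units of each symbol in ω = 2πf:
  f (frequency): 1/s
  The factor 2π is dimensionless.

Multiplying the contributions: [1/s]
Adding exponents of each base unit: s: -1
SI base units of angular frequency: 1/s

Answer: 1/s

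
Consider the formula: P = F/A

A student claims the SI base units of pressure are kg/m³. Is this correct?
Units of each symbol in P = F/A:
  F (force): kg·m/s²
  A (area): m²  → in the denominator, contributes 1/m²

Multiplying the contributions: [kg·m/s²] · [1/m²]
Adding exponents of each base unit: kg: 1, m: -1, s: -2
SI base units of pressure: kg/(m·s²)

The claimed units kg/m³ (exponents kg: 1, m: -3) do not match the derived units kg/(m·s²) (exponents kg: 1, m: -1, s: -2), so the claim is incorrect.

Answer: No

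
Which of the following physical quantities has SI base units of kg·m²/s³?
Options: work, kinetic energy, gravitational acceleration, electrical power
Checking the SI base units of each option:
  work (W = Fd): kg·m²/s²  ✗
  kinetic energy (E = ½mv²): kg·m²/s²  ✗
  gravitational acceleration (g = GM/r²): m/s²  ✗
  electrical power (P = IV): kg·m²/s³  ✓ matches

Only electrical power has units kg·m²/s³.

Answer: electrical power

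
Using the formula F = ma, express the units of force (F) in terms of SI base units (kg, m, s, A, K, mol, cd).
Units of each symbol in F = ma:
  m (mass): kg
  a (acceleration): m/s²

Multiplying the contributions: [kg] · [m/s²]
Adding exponents of each base unit: kg: 1, m: 1, s: -2
SI base units of force: kg·m/s²

Answer: kg·m/s²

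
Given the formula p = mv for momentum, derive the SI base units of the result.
Units of each symbol in p = mv:
  m (mass): kg
  v (velocity): m/s

Multiplying the contributions: [kg] · [m/s]
Adding exponents of each base unit: kg: 1, m: 1, s: -1
SI base units of momentum: kg·m/s

Answer: kg·m/s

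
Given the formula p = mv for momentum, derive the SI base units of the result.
Units of each symbol in p = mv:
  m (mass): kg
  v (velocity): m/s

Multiplying the contributions: [kg] · [m/s]
Adding exponents of each base unit: kg: 1, m: 1, s: -1
SI base units of momentum: kg·m/s

Answer: kg·m/s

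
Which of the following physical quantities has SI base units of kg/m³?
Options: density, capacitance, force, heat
Checking the SI base units of each option:
  density (ρ = m/V): kg/m³  ✓ matches
  capacitance (C = Q/V): s⁴·A²/(kg·m²)  ✗
  force (F = ma): kg·m/s²  ✗
  heat (Q = mcΔT): kg·m²/s²  ✗

Only density has units kg/m³.

Answer: density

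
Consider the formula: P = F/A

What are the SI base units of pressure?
Units of each symbol in P = F/A:
  F (force): kg·m/s²
  A (area): m²  → in the denominator, contributes 1/m²

Multiplying the contributions: [kg·m/s²] · [1/m²]
Adding exponents of each base unit: kg: 1, m: -1, s: -2
SI base units of pressure: kg/(m·s²)

Answer: kg/(m·s²)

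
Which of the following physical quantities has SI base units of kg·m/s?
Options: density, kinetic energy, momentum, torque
Checking the SI base units of each option:
  density (ρ = m/V): kg/m³  ✗
  kinetic energy (E = ½mv²): kg·m²/s²  ✗
  momentum (p = mv): kg·m/s  ✓ matches
  torque (τ = Fr): kg·m²/s²  ✗

Only momentum has units kg·m/s.

Answer: momentum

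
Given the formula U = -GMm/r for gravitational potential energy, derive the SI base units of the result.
Units of each symbol in U = -GMm/r:
  G (gravitational constant): m³/(kg·s²)
  M (mass): kg
  m (mass): kg
  r (distance): m  → in the denominator, contributes 1/m
  The minus sign does not affect the units.

Multiplying the contributions: [m³/(kg·s²)] · [kg] · [kg] · [1/m]
Adding exponents of each base unit: kg: 1, m: 2, s: -2
SI base units of gravitational potential energy: kg·m²/s²

Answer: kg·m²/s²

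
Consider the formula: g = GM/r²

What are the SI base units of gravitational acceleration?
Units of each symbol in g = GM/r²:
  G (gravitational constant): m³/(kg·s²)
  M (mass): kg
  r (distance): m  → to the power 2 in the denominator, contributes 1/m²

Multiplying the contributions: [m³/(kg·s²)] · [kg] · [1/m²]
Adding exponents of each base unit: m: 1, s: -2
SI base units of gravitational acceleration: m/s²

Answer: m/s²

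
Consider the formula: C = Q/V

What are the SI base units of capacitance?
Units of each symbol in C = Q/V:
  Q (charge, in coulombs): s·A
  V (voltage, in volts): kg·m²/(s³·A)  → in the denominator, contributes s³·A/(kg·m²)

Multiplying the contributions: [s·A] · [s³·A/(kg·m²)]
Adding exponents of each base unit: kg: -1, m: -2, s: 4, A: 2
SI base units of capacitance: s⁴·A²/(kg·m²)

Answer: s⁴·A²/(kg·m²)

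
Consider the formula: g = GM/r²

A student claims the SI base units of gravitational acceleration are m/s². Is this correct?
Units of each symbol in g = GM/r²:
  G (gravitational constant): m³/(kg·s²)
  M (mass): kg
  r (distance): m  → to the power 2 in the denominator, contributes 1/m²

Multiplying the contributions: [m³/(kg·s²)] · [kg] · [1/m²]
Adding exponents of each base unit: m: 1, s: -2
SI base units of gravitational acceleration: m/s²

The claimed units m/s² match the derived units, so the claim is correct.

Answer: Yes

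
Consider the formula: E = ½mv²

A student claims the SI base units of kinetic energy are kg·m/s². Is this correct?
Units of each symbol in E = ½mv²:
  m (mass): kg
  v (speed): m/s  → to the power 2, contributes m²/s²
  The factor ½ is dimensionless.

Multiplying the contributions: [kg] · [m²/s²]
Adding exponents of each base unit: kg: 1, m: 2, s: -2
SI base units of kinetic energy: kg·m²/s²

The claimed units kg·m/s² (exponents kg: 1, m: 1, s: -2) do not match the derived units kg·m²/s² (exponents kg: 1, m: 2, s: -2), so the claim is incorrect.

Answer: No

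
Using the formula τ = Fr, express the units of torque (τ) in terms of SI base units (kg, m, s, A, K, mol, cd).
Units of each symbol in τ = Fr:
  F (force): kg·m/s²
  r (lever arm): m

Multiplying the contributions: [kg·m/s²] · [m]
Adding exponents of each base unit: kg: 1, m: 2, s: -2
SI base units of torque: kg·m²/s²

Answer: kg·m²/s²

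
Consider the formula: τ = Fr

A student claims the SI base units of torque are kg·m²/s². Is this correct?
Units of each symbol in τ = Fr:
  F (force): kg·m/s²
  r (lever arm): m

Multiplying the contributions: [kg·m/s²] · [m]
Adding exponents of each base unit: kg: 1, m: 2, s: -2
SI base units of torque: kg·m²/s²

The claimed units kg·m²/s² match the derived units, so the claim is correct.

Answer: Yes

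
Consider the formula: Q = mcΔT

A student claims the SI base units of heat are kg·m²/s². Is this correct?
Units of each symbol in Q = mcΔT:
  m (mass): kg
  c (specific heat capacity, in J/(kg·K)): m²/(s²·K)
  ΔT (temperature change): K

Multiplying the contributions: [kg] · [m²/(s²·K)] · [K]
Adding exponents of each base unit: kg: 1, m: 2, s: -2
SI base units of heat: kg·m²/s²

The claimed units kg·m²/s² match the derived units, so the claim is correct.

Answer: Yes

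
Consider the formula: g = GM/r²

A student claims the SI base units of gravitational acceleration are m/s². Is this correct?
Units of each symbol in g = GM/r²:
  G (gravitational constant): m³/(kg·s²)
  M (mass): kg
  r (distance): m  → to the power 2 in the denominator, contributes 1/m²

Multiplying the contributions: [m³/(kg·s²)] · [kg] · [1/m²]
Adding exponents of each base unit: m: 1, s: -2
SI base units of gravitational acceleration: m/s²

The claimed units m/s² match the derived units, so the claim is correct.

Answer: Yes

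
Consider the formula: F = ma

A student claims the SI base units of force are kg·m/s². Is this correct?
Units of each symbol in F = ma:
  m (mass): kg
  a (acceleration): m/s²

Multiplying the contributions: [kg] · [m/s²]
Adding exponents of each base unit: kg: 1, m: 1, s: -2
SI base units of force: kg·m/s²

The claimed units kg·m/s² match the derived units, so the claim is correct.

Answer: Yes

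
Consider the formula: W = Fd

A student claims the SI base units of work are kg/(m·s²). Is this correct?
Units of each symbol in W = Fd:
  F (force): kg·m/s²
  d (displacement): m

Multiplying the contributions: [kg·m/s²] · [m]
Adding exponents of each base unit: kg: 1, m: 2, s: -2
SI base units of work: kg·m²/s²

The claimed units kg/(m·s²) (exponents kg: 1, m: -1, s: -2) do not match the derived units kg·m²/s² (exponents kg: 1, m: 2, s: -2), so the claim is incorrect.

Answer: No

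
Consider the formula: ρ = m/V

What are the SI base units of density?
Units of each symbol in ρ = m/V:
  m (mass): kg
  V (volume): m³  → in the denominator, contributes 1/m³

Multiplying the contributions: [kg] · [1/m³]
Adding exponents of each base unit: kg: 1, m: -3
SI base units of density: kg/m³

Answer: kg/m³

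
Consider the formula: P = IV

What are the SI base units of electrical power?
Units of each symbol in P = IV:
  I (current): A
  V (voltage, in volts): kg·m²/(s³·A)

Multiplying the contributions: [A] · [kg·m²/(s³·A)]
Adding exponents of each base unit: kg: 1, m: 2, s: -3
SI base units of electrical power: kg·m²/s³

Answer: kg·m²/s³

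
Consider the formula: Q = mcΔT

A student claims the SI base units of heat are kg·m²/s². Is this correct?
Units of each symbol in Q = mcΔT:
  m (mass): kg
  c (specific heat capacity, in J/(kg·K)): m²/(s²·K)
  ΔT (temperature change): K

Multiplying the contributions: [kg] · [m²/(s²·K)] · [K]
Adding exponents of each base unit: kg: 1, m: 2, s: -2
SI base units of heat: kg·m²/s²

The claimed units kg·m²/s² match the derived units, so the claim is correct.

Answer: Yes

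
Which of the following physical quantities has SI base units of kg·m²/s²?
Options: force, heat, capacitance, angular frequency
Checking the SI base units of each option:
  force (F = ma): kg·m/s²  ✗
  heat (Q = mcΔT): kg·m²/s²  ✓ matches
  capacitance (C = Q/V): s⁴·A²/(kg·m²)  ✗
  angular frequency (ω = 2πf): 1/s  ✗

Only heat has units kg·m²/s².

Answer: heat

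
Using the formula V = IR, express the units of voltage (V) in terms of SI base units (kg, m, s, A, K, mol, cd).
Units of each symbol in V = IR:
  I (current): A
  R (resistance, in ohms): kg·m²/(s³·A²)

Multiplying the contributions: [A] · [kg·m²/(s³·A²)]
Adding exponents of each base unit: kg: 1, m: 2, s: -3, A: -1
SI base units of voltage: kg·m²/(s³·A)

Answer: kg·m²/(s³·A)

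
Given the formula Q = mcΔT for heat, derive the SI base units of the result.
Units of each symbol in Q = mcΔT:
  m (mass): kg
  c (specific heat capacity, in J/(kg·K)): m²/(s²·K)
  ΔT (temperature change): K

Multiplying the contributions: [kg] · [m²/(s²·K)] · [K]
Adding exponents of each base unit: kg: 1, m: 2, s: -2
SI base units of heat: kg·m²/s²

Answer: kg·m²/s²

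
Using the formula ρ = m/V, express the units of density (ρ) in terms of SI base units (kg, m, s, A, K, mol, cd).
Units of each symbol in ρ = m/V:
  m (mass): kg
  V (volume): m³  → in the denominator, contributes 1/m³

Multiplying the contributions: [kg] · [1/m³]
Adding exponents of each base unit: kg: 1, m: -3
SI base units of density: kg/m³

Answer: kg/m³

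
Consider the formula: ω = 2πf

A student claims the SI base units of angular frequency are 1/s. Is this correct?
Units of each symbol in ω = 2πf:
  f (frequency): 1/s
  The factor 2π is dimensionless.

Multiplying the contributions: [1/s]
Adding exponents of each base unit: s: -1
SI base units of angular frequency: 1/s

The claimed units 1/s match the derived units, so the claim is correct.

Answer: Yes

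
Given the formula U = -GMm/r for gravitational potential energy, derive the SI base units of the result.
Units of each symbol in U = -GMm/r:
  G (gravitational constant): m³/(kg·s²)
  M (mass): kg
  m (mass): kg
  r (distance): m  → in the denominator, contributes 1/m
  The minus sign does not affect the units.

Multiplying the contributions: [m³/(kg·s²)] · [kg] · [kg] · [1/m]
Adding exponents of each base unit: kg: 1, m: 2, s: -2
SI base units of gravitational potential energy: kg·m²/s²

Answer: kg·m²/s²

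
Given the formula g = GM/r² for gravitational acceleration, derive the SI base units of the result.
Units of each symbol in g = GM/r²:
  G (gravitational constant): m³/(kg·s²)
  M (mass): kg
  r (distance): m  → to the power 2 in the denominator, contributes 1/m²

Multiplying the contributions: [m³/(kg·s²)] · [kg] · [1/m²]
Adding exponents of each base unit: m: 1, s: -2
SI base units of gravitational acceleration: m/s²

Answer: m/s²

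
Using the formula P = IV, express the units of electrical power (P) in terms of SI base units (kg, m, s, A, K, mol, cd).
Units of each symbol in P = IV:
  I (current): A
  V (voltage, in volts): kg·m²/(s³·A)

Multiplying the contributions: [A] · [kg·m²/(s³·A)]
Adding exponents of each base unit: kg: 1, m: 2, s: -3
SI base units of electrical power: kg·m²/s³

Answer: kg·m²/s³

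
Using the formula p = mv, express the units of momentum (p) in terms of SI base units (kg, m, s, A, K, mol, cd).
Units of each symbol in p = mv:
  m (mass): kg
  v (velocity): m/s

Multiplying the contributions: [kg] · [m/s]
Adding exponents of each base unit: kg: 1, m: 1, s: -1
SI base units of momentum: kg·m/s

Answer: kg·m/s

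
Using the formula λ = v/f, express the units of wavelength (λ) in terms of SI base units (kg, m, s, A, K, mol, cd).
Units of each symbol in λ = v/f:
  v (wave speed): m/s
  f (frequency): 1/s  → in the denominator, contributes s

Multiplying the contributions: [m/s] · [s]
Adding exponents of each base unit: m: 1
SI base units of wavelength: m

Answer: m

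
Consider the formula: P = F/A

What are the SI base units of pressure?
Units of each symbol in P = F/A:
  F (force): kg·m/s²
  A (area): m²  → in the denominator, contributes 1/m²

Multiplying the contributions: [kg·m/s²] · [1/m²]
Adding exponents of each base unit: kg: 1, m: -1, s: -2
SI base units of pressure: kg/(m·s²)

Answer: kg/(m·s²)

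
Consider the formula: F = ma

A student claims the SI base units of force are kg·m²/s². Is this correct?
Units of each symbol in F = ma:
  m (mass): kg
  a (acceleration): m/s²

Multiplying the contributions: [kg] · [m/s²]
Adding exponents of each base unit: kg: 1, m: 1, s: -2
SI base units of force: kg·m/s²

The claimed units kg·m²/s² (exponents kg: 1, m: 2, s: -2) do not match the derived units kg·m/s² (exponents kg: 1, m: 1, s: -2), so the claim is incorrect.

Answer: No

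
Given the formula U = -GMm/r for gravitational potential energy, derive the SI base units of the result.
Units of each symbol in U = -GMm/r:
  G (gravitational constant): m³/(kg·s²)
  M (mass): kg
  m (mass): kg
  r (distance): m  → in the denominator, contributes 1/m
  The minus sign does not affect the units.

Multiplying the contributions: [m³/(kg·s²)] · [kg] · [kg] · [1/m]
Adding exponents of each base unit: kg: 1, m: 2, s: -2
SI base units of gravitational potential energy: kg·m²/s²

Answer: kg·m²/s²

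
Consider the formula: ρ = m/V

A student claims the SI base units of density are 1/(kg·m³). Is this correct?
Units of each symbol in ρ = m/V:
  m (mass): kg
  V (volume): m³  → in the denominator, contributes 1/m³

Multiplying the contributions: [kg] · [1/m³]
Adding exponents of each base unit: kg: 1, m: -3
SI base units of density: kg/m³

The claimed units 1/(kg·m³) (exponents kg: -1, m: -3) do not match the derived units kg/m³ (exponents kg: 1, m: -3), so the claim is incorrect.

Answer: No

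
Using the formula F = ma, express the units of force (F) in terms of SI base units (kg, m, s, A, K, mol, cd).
Units of each symbol in F = ma:
  m (mass): kg
  a (acceleration): m/s²

Multiplying the contributions: [kg] · [m/s²]
Adding exponents of each base unit: kg: 1, m: 1, s: -2
SI base units of force: kg·m/s²

Answer: kg·m/s²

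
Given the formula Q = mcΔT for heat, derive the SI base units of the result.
Units of each symbol in Q = mcΔT:
  m (mass): kg
  c (specific heat capacity, in J/(kg·K)): m²/(s²·K)
  ΔT (temperature change): K

Multiplying the contributions: [kg] · [m²/(s²·K)] · [K]
Adding exponents of each base unit: kg: 1, m: 2, s: -2
SI base units of heat: kg·m²/s²

Answer: kg·m²/s²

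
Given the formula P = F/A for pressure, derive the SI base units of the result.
Units of each symbol in P = F/A:
  F (force): kg·m/s²
  A (area): m²  → in the denominator, contributes 1/m²

Multiplying the contributions: [kg·m/s²] · [1/m²]
Adding exponents of each base unit: kg: 1, m: -1, s: -2
SI base units of pressure: kg/(m·s²)

Answer: kg/(m·s²)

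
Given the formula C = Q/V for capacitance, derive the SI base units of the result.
Units of each symbol in C = Q/V:
  Q (charge, in coulombs): s·A
  V (voltage, in volts): kg·m²/(s³·A)  → in the denominator, contributes s³·A/(kg·m²)

Multiplying the contributions: [s·A] · [s³·A/(kg·m²)]
Adding exponents of each base unit: kg: -1, m: -2, s: 4, A: 2
SI base units of capacitance: s⁴·A²/(kg·m²)

Answer: s⁴·A²/(kg·m²)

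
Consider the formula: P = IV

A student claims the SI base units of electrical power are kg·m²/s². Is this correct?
Units of each symbol in P = IV:
  I (current): A
  V (voltage, in volts): kg·m²/(s³·A)

Multiplying the contributions: [A] · [kg·m²/(s³·A)]
Adding exponents of each base unit: kg: 1, m: 2, s: -3
SI base units of electrical power: kg·m²/s³

The claimed units kg·m²/s² (exponents kg: 1, m: 2, s: -2) do not match the derived units kg·m²/s³ (exponents kg: 1, m: 2, s: -3), so the claim is incorrect.

Answer: No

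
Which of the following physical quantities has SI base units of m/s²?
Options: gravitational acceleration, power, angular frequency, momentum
Checking the SI base units of each option:
  gravitational acceleration (g = GM/r²): m/s²  ✓ matches
  power (P = W/t): kg·m²/s³  ✗
  angular frequency (ω = 2πf): 1/s  ✗
  momentum (p = mv): kg·m/s  ✗

Only gravitational acceleration has units m/s².

Answer: gravitational acceleration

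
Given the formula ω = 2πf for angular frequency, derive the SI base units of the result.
Units of each symbol in ω = 2πf:
  f (frequency): 1/s
  The factor 2π is dimensionless.

Multiplying the contributions: [1/s]
Adding exponents of each base unit: s: -1
SI base units of angular frequency: 1/s

Answer: 1/s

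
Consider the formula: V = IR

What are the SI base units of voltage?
Units of each symbol in V = IR:
  I (current): A
  R (resistance, in ohms): kg·m²/(s³·A²)

Multiplying the contributions: [A] · [kg·m²/(s³·A²)]
Adding exponents of each base unit: kg: 1, m: 2, s: -3, A: -1
SI base units of voltage: kg·m²/(s³·A)

Answer: kg·m²/(s³·A)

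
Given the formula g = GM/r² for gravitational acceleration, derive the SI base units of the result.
Units of each symbol in g = GM/r²:
  G (gravitational constant): m³/(kg·s²)
  M (mass): kg
  r (distance): m  → to the power 2 in the denominator, contributes 1/m²

Multiplying the contributions: [m³/(kg·s²)] · [kg] · [1/m²]
Adding exponents of each base unit: m: 1, s: -2
SI base units of gravitational acceleration: m/s²

Answer: m/s²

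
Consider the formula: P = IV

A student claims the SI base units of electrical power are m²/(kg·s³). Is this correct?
Units of each symbol in P = IV:
  I (current): A
  V (voltage, in volts): kg·m²/(s³·A)

Multiplying the contributions: [A] · [kg·m²/(s³·A)]
Adding exponents of each base unit: kg: 1, m: 2, s: -3
SI base units of electrical power: kg·m²/s³

The claimed units m²/(kg·s³) (exponents kg: -1, m: 2, s: -3) do not match the derived units kg·m²/s³ (exponents kg: 1, m: 2, s: -3), so the claim is incorrect.

Answer: No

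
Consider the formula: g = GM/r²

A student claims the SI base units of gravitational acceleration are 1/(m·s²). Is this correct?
Units of each symbol in g = GM/r²:
  G (gravitational constant): m³/(kg·s²)
  M (mass): kg
  r (distance): m  → to the power 2 in the denominator, contributes 1/m²

Multiplying the contributions: [m³/(kg·s²)] · [kg] · [1/m²]
Adding exponents of each base unit: m: 1, s: -2
SI base units of gravitational acceleration: m/s²

The claimed units 1/(m·s²) (exponents m: -1, s: -2) do not match the derived units m/s² (exponents m: 1, s: -2), so the claim is incorrect.

Answer: No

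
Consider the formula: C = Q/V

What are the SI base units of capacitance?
Units of each symbol in C = Q/V:
  Q (charge, in coulombs): s·A
  V (voltage, in volts): kg·m²/(s³·A)  → in the denominator, contributes s³·A/(kg·m²)

Multiplying the contributions: [s·A] · [s³·A/(kg·m²)]
Adding exponents of each base unit: kg: -1, m: -2, s: 4, A: 2
SI base units of capacitance: s⁴·A²/(kg·m²)

Answer: s⁴·A²/(kg·m²)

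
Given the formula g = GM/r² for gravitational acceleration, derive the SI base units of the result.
Units of each symbol in g = GM/r²:
  G (gravitational constant): m³/(kg·s²)
  M (mass): kg
  r (distance): m  → to the power 2 in the denominator, contributes 1/m²

Multiplying the contributions: [m³/(kg·s²)] · [kg] · [1/m²]
Adding exponents of each base unit: m: 1, s: -2
SI base units of gravitational acceleration: m/s²

Answer: m/s²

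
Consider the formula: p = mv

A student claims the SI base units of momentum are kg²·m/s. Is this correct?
Units of each symbol in p = mv:
  m (mass): kg
  v (velocity): m/s

Multiplying the contributions: [kg] · [m/s]
Adding exponents of each base unit: kg: 1, m: 1, s: -1
SI base units of momentum: kg·m/s

The claimed units kg²·m/s (exponents kg: 2, m: 1, s: -1) do not match the derived units kg·m/s (exponents kg: 1, m: 1, s: -1), so the claim is incorrect.

Answer: No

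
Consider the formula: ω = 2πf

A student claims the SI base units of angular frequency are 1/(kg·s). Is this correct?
Units of each symbol in ω = 2πf:
  f (frequency): 1/s
  The factor 2π is dimensionless.

Multiplying the contributions: [1/s]
Adding exponents of each base unit: s: -1
SI base units of angular frequency: 1/s

The claimed units 1/(kg·s) (exponents kg: -1, s: -1) do not match the derived units 1/s (exponents s: -1), so the claim is incorrect.

Answer: No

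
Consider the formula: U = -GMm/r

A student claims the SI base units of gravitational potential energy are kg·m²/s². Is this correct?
Units of each symbol in U = -GMm/r:
  G (gravitational constant): m³/(kg·s²)
  M (mass): kg
  m (mass): kg
  r (distance): m  → in the denominator, contributes 1/m
  The minus sign does not affect the units.

Multiplying the contributions: [m³/(kg·s²)] · [kg] · [kg] · [1/m]
Adding exponents of each base unit: kg: 1, m: 2, s: -2
SI base units of gravitational potential energy: kg·m²/s²

The claimed units kg·m²/s² match the derived units, so the claim is correct.

Answer: Yes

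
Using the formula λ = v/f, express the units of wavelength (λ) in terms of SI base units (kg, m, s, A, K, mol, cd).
Units of each symbol in λ = v/f:
  v (wave speed): m/s
  f (frequency): 1/s  → in the denominator, contributes s

Multiplying the contributions: [m/s] · [s]
Adding exponents of each base unit: m: 1
SI base units of wavelength: m

Answer: m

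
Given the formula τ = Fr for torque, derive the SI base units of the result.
Units of each symbol in τ = Fr:
  F (force): kg·m/s²
  r (lever arm): m

Multiplying the contributions: [kg·m/s²] · [m]
Adding exponents of each base unit: kg: 1, m: 2, s: -2
SI base units of torque: kg·m²/s²

Answer: kg·m²/s²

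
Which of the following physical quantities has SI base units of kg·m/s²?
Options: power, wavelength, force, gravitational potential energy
Checking the SI base units of each option:
  power (P = W/t): kg·m²/s³  ✗
  wavelength (λ = v/f): m  ✗
  force (F = ma): kg·m/s²  ✓ matches
  gravitational potential energy (U = -GMm/r): kg·m²/s²  ✗

Only force has units kg·m/s².

Answer: force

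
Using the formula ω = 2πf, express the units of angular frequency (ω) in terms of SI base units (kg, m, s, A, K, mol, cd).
Units of each symbol in ω = 2πf:
  f (frequency): 1/s
  The factor 2π is dimensionless.

Multiplying the contributions: [1/s]
Adding exponents of each base unit: s: -1
SI base units of angular frequency: 1/s

Answer: 1/s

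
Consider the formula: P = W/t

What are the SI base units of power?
Units of each symbol in P = W/t:
  W (work): kg·m²/s²
  t (time): s  → in the denominator, contributes 1/s

Multiplying the contributions: [kg·m²/s²] · [1/s]
Adding exponents of each base unit: kg: 1, m: 2, s: -3
SI base units of power: kg·m²/s³

Answer: kg·m²/s³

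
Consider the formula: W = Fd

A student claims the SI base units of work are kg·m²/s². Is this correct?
Units of each symbol in W = Fd:
  F (force): kg·m/s²
  d (displacement): m

Multiplying the contributions: [kg·m/s²] · [m]
Adding exponents of each base unit: kg: 1, m: 2, s: -2
SI base units of work: kg·m²/s²

The claimed units kg·m²/s² match the derived units, so the claim is correct.

Answer: Yes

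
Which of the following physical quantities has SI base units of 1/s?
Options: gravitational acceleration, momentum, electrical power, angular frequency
Checking the SI base units of each option:
  gravitational acceleration (g = GM/r²): m/s²  ✗
  momentum (p = mv): kg·m/s  ✗
  electrical power (P = IV): kg·m²/s³  ✗
  angular frequency (ω = 2πf): 1/s  ✓ matches

Only angular frequency has units 1/s.

Answer: angular frequency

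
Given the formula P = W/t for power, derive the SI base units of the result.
Units of each symbol in P = W/t:
  W (work): kg·m²/s²
  t (time): s  → in the denominator, contributes 1/s

Multiplying the contributions: [kg·m²/s²] · [1/s]
Adding exponents of each base unit: kg: 1, m: 2, s: -3
SI base units of power: kg·m²/s³

Answer: kg·m²/s³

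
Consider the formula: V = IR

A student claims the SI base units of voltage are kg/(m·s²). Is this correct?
Units of each symbol in V = IR:
  I (current): A
  R (resistance, in ohms): kg·m²/(s³·A²)

Multiplying the contributions: [A] · [kg·m²/(s³·A²)]
Adding exponents of each base unit: kg: 1, m: 2, s: -3, A: -1
SI base units of voltage: kg·m²/(s³·A)

The claimed units kg/(m·s²) (exponents kg: 1, m: -1, s: -2) do not match the derived units kg·m²/(s³·A) (exponents kg: 1, m: 2, s: -3, A: -1), so the claim is incorrect.

Answer: No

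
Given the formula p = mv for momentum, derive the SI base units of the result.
Units of each symbol in p = mv:
  m (mass): kg
  v (velocity): m/s

Multiplying the contributions: [kg] · [m/s]
Adding exponents of each base unit: kg: 1, m: 1, s: -1
SI base units of momentum: kg·m/s

Answer: kg·m/s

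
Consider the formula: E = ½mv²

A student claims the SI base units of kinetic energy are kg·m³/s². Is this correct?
Units of each symbol in E = ½mv²:
  m (mass): kg
  v (speed): m/s  → to the power 2, contributes m²/s²
  The factor ½ is dimensionless.

Multiplying the contributions: [kg] · [m²/s²]
Adding exponents of each base unit: kg: 1, m: 2, s: -2
SI base units of kinetic energy: kg·m²/s²

The claimed units kg·m³/s² (exponents kg: 1, m: 3, s: -2) do not match the derived units kg·m²/s² (exponents kg: 1, m: 2, s: -2), so the claim is incorrect.

Answer: No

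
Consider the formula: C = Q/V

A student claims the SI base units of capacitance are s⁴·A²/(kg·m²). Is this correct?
Units of each symbol in C = Q/V:
  Q (charge, in coulombs): s·A
  V (voltage, in volts): kg·m²/(s³·A)  → in the denominator, contributes s³·A/(kg·m²)

Multiplying the contributions: [s·A] · [s³·A/(kg·m²)]
Adding exponents of each base unit: kg: -1, m: -2, s: 4, A: 2
SI base units of capacitance: s⁴·A²/(kg·m²)

The claimed units s⁴·A²/(kg·m²) match the derived units, so the claim is correct.

Answer: Yes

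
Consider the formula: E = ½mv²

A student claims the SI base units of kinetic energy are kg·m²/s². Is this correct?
Units of each symbol in E = ½mv²:
  m (mass): kg
  v (speed): m/s  → to the power 2, contributes m²/s²
  The factor ½ is dimensionless.

Multiplying the contributions: [kg] · [m²/s²]
Adding exponents of each base unit: kg: 1, m: 2, s: -2
SI base units of kinetic energy: kg·m²/s²

The claimed units kg·m²/s² match the derived units, so the claim is correct.

Answer: Yes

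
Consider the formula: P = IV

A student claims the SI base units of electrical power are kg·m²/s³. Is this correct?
Units of each symbol in P = IV:
  I (current): A
  V (voltage, in volts): kg·m²/(s³·A)

Multiplying the contributions: [A] · [kg·m²/(s³·A)]
Adding exponents of each base unit: kg: 1, m: 2, s: -3
SI base units of electrical power: kg·m²/s³

The claimed units kg·m²/s³ match the derived units, so the claim is correct.

Answer: Yes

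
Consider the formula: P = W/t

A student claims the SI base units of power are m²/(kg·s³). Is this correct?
Units of each symbol in P = W/t:
  W (work): kg·m²/s²
  t (time): s  → in the denominator, contributes 1/s

Multiplying the contributions: [kg·m²/s²] · [1/s]
Adding exponents of each base unit: kg: 1, m: 2, s: -3
SI base units of power: kg·m²/s³

The claimed units m²/(kg·s³) (exponents kg: -1, m: 2, s: -3) do not match the derived units kg·m²/s³ (exponents kg: 1, m: 2, s: -3), so the claim is incorrect.

Answer: No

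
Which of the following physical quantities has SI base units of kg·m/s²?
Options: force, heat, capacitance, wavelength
Checking the SI base units of each option:
  force (F = ma): kg·m/s²  ✓ matches
  heat (Q = mcΔT): kg·m²/s²  ✗
  capacitance (C = Q/V): s⁴·A²/(kg·m²)  ✗
  wavelength (λ = v/f): m  ✗

Only force has units kg·m/s².

Answer: force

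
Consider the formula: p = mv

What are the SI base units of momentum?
Units of each symbol in p = mv:
  m (mass): kg
  v (velocity): m/s

Multiplying the contributions: [kg] · [m/s]
Adding exponents of each base unit: kg: 1, m: 1, s: -1
SI base units of momentum: kg·m/s

Answer: kg·m/s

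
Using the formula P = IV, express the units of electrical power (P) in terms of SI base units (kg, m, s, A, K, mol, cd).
Units of each symbol in P = IV:
  I (current): A
  V (voltage, in volts): kg·m²/(s³·A)

Multiplying the contributions: [A] · [kg·m²/(s³·A)]
Adding exponents of each base unit: kg: 1, m: 2, s: -3
SI base units of electrical power: kg·m²/s³

Answer: kg·m²/s³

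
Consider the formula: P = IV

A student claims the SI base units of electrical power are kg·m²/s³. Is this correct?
Units of each symbol in P = IV:
  I (current): A
  V (voltage, in volts): kg·m²/(s³·A)

Multiplying the contributions: [A] · [kg·m²/(s³·A)]
Adding exponents of each base unit: kg: 1, m: 2, s: -3
SI base units of electrical power: kg·m²/s³

The claimed units kg·m²/s³ match the derived units, so the claim is correct.

Answer: Yes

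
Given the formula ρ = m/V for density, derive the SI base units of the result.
Units of each symbol in ρ = m/V:
  m (mass): kg
  V (volume): m³  → in the denominator, contributes 1/m³

Multiplying the contributions: [kg] · [1/m³]
Adding exponents of each base unit: kg: 1, m: -3
SI base units of density: kg/m³

Answer: kg/m³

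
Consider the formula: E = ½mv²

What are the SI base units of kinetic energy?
Units of each symbol in E = ½mv²:
  m (mass): kg
  v (speed): m/s  → to the power 2, contributes m²/s²
  The factor ½ is dimensionless.

Multiplying the contributions: [kg] · [m²/s²]
Adding exponents of each base unit: kg: 1, m: 2, s: -2
SI base units of kinetic energy: kg·m²/s²

Answer: kg·m²/s²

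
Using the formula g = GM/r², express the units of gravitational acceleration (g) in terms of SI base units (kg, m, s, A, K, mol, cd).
Units of each symbol in g = GM/r²:
  G (gravitational constant): m³/(kg·s²)
  M (mass): kg
  r (distance): m  → to the power 2 in the denominator, contributes 1/m²

Multiplying the contributions: [m³/(kg·s²)] · [kg] · [1/m²]
Adding exponents of each base unit: m: 1, s: -2
SI base units of gravitational acceleration: m/s²

Answer: m/s²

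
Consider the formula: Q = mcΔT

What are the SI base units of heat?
Units of each symbol in Q = mcΔT:
  m (mass): kg
  c (specific heat capacity, in J/(kg·K)): m²/(s²·K)
  ΔT (temperature change): K

Multiplying the contributions: [kg] · [m²/(s²·K)] · [K]
Adding exponents of each base unit: kg: 1, m: 2, s: -2
SI base units of heat: kg·m²/s²

Answer: kg·m²/s²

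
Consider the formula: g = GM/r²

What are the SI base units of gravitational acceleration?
Units of each symbol in g = GM/r²:
  G (gravitational constant): m³/(kg·s²)
  M (mass): kg
  r (distance): m  → to the power 2 in the denominator, contributes 1/m²

Multiplying the contributions: [m³/(kg·s²)] · [kg] · [1/m²]
Adding exponents of each base unit: m: 1, s: -2
SI base units of gravitational acceleration: m/s²

Answer: m/s²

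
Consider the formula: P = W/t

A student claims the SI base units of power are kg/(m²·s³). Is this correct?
Units of each symbol in P = W/t:
  W (work): kg·m²/s²
  t (time): s  → in the denominator, contributes 1/s

Multiplying the contributions: [kg·m²/s²] · [1/s]
Adding exponents of each base unit: kg: 1, m: 2, s: -3
SI base units of power: kg·m²/s³

The claimed units kg/(m²·s³) (exponents kg: 1, m: -2, s: -3) do not match the derived units kg·m²/s³ (exponents kg: 1, m: 2, s: -3), so the claim is incorrect.

Answer: No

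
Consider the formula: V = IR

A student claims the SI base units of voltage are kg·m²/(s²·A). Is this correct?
Units of each symbol in V = IR:
  I (current): A
  R (resistance, in ohms): kg·m²/(s³·A²)

Multiplying the contributions: [A] · [kg·m²/(s³·A²)]
Adding exponents of each base unit: kg: 1, m: 2, s: -3, A: -1
SI base units of voltage: kg·m²/(s³·A)

The claimed units kg·m²/(s²·A) (exponents kg: 1, m: 2, s: -2, A: -1) do not match the derived units kg·m²/(s³·A) (exponents kg: 1, m: 2, s: -3, A: -1), so the claim is incorrect.

Answer: No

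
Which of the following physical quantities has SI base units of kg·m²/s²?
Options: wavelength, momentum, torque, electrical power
Checking the SI base units of each option:
  wavelength (λ = v/f): m  ✗
  momentum (p = mv): kg·m/s  ✗
  torque (τ = Fr): kg·m²/s²  ✓ matches
  electrical power (P = IV): kg·m²/s³  ✗

Only torque has units kg·m²/s².

Answer: torque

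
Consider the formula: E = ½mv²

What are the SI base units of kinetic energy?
Units of each symbol in E = ½mv²:
  m (mass): kg
  v (speed): m/s  → to the power 2, contributes m²/s²
  The factor ½ is dimensionless.

Multiplying the contributions: [kg] · [m²/s²]
Adding exponents of each base unit: kg: 1, m: 2, s: -2
SI base units of kinetic energy: kg·m²/s²

Answer: kg·m²/s²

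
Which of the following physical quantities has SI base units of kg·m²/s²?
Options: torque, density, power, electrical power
Checking the SI base units of each option:
  torque (τ = Fr): kg·m²/s²  ✓ matches
  density (ρ = m/V): kg/m³  ✗
  power (P = W/t): kg·m²/s³  ✗
  electrical power (P = IV): kg·m²/s³  ✗

Only torque has units kg·m²/s².

Answer: torque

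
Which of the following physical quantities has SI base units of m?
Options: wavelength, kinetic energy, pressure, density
Checking the SI base units of each option:
  wavelength (λ = v/f): m  ✓ matches
  kinetic energy (E = ½mv²): kg·m²/s²  ✗
  pressure (P = F/A): kg/(m·s²)  ✗
  density (ρ = m/V): kg/m³  ✗

Only wavelength has units m.

Answer: wavelength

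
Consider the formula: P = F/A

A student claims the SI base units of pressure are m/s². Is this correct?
Units of each symbol in P = F/A:
  F (force): kg·m/s²
  A (area): m²  → in the denominator, contributes 1/m²

Multiplying the contributions: [kg·m/s²] · [1/m²]
Adding exponents of each base unit: kg: 1, m: -1, s: -2
SI base units of pressure: kg/(m·s²)

The claimed units m/s² (exponents m: 1, s: -2) do not match the derived units kg/(m·s²) (exponents kg: 1, m: -1, s: -2), so the claim is incorrect.

Answer: No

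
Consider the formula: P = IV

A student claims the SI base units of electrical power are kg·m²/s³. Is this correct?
Units of each symbol in P = IV:
  I (current): A
  V (voltage, in volts): kg·m²/(s³·A)

Multiplying the contributions: [A] · [kg·m²/(s³·A)]
Adding exponents of each base unit: kg: 1, m: 2, s: -3
SI base units of electrical power: kg·m²/s³

The claimed units kg·m²/s³ match the derived units, so the claim is correct.

Answer: Yes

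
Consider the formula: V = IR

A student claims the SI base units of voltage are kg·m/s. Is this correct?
Units of each symbol in V = IR:
  I (current): A
  R (resistance, in ohms): kg·m²/(s³·A²)

Multiplying the contributions: [A] · [kg·m²/(s³·A²)]
Adding exponents of each base unit: kg: 1, m: 2, s: -3, A: -1
SI base units of voltage: kg·m²/(s³·A)

The claimed units kg·m/s (exponents kg: 1, m: 1, s: -1) do not match the derived units kg·m²/(s³·A) (exponents kg: 1, m: 2, s: -3, A: -1), so the claim is incorrect.

Answer: No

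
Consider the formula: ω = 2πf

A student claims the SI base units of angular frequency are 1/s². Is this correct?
Units of each symbol in ω = 2πf:
  f (frequency): 1/s
  The factor 2π is dimensionless.

Multiplying the contributions: [1/s]
Adding exponents of each base unit: s: -1
SI base units of angular frequency: 1/s

The claimed units 1/s² (exponents s: -2) do not match the derived units 1/s (exponents s: -1), so the claim is incorrect.

Answer: No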